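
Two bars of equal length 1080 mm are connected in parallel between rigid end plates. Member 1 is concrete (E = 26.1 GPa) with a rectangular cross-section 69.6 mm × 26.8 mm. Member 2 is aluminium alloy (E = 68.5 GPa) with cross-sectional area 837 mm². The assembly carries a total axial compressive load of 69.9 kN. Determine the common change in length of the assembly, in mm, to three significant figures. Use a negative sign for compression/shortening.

A_1 = 1865 mm².
Equal strain + equilibrium ⇒ each member carries load in proportion to AE: A₁E₁ = 48680000 N, A₂E₂ = 57330000 N, ΣAE = 106000000 N.
δ = PL/ΣAE = -69900·1080/106000000 = -0.7121 mm.

-0.712 mm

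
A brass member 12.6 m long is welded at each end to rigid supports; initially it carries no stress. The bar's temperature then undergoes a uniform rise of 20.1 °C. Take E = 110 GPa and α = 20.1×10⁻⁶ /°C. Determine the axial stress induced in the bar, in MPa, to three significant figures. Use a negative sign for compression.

Free thermal expansion αLΔT = 20.1e-6 · 12600 · 20.1 = 5.091 mm.
The walls impose strain ε = −(5.091)/12600 = -4.0401e-04; σ = Eε = 110000 · -4.0401e-04 = -44.44 MPa.

-44.4 MPa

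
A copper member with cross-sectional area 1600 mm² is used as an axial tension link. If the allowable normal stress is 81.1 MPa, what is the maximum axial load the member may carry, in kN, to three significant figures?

P_max = σ_allow · A = 81.1 · 1600 = 129800 N = 129.8 kN.

130 kN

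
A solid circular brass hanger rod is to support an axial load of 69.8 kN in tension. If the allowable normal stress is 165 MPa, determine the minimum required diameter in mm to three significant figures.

23.2 mm

Required area A ≥ P/σ_allow = 69800/165 = 423 mm².
For a solid circular section, d ≥ √(4A/π) = 23.21 mm.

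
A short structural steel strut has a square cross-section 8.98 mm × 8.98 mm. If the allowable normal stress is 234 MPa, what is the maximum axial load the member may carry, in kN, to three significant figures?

A = 80.64 mm².
P_max = σ_allow · A = 234 · 80.64 = 18870 N = 18.87 kN.

18.9 kN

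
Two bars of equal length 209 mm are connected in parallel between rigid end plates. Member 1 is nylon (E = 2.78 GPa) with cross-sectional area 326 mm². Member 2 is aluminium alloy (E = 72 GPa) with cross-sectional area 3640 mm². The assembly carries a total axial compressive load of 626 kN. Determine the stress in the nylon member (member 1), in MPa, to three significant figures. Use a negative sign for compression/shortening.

-6.62 MPa

Equal strain + equilibrium ⇒ each member carries load in proportion to AE: A₁E₁ = 906300 N, A₂E₂ = 262100000 N, ΣAE = 263000000 N.
σ₁ = P·E₁/ΣAE = -626000·2780/263000000 = -6.617 MPa.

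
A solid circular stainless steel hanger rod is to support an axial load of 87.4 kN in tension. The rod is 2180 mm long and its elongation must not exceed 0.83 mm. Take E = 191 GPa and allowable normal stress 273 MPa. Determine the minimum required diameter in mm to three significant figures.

39.1 mm

Required area A ≥ P/σ_allow = 87400/273 = 320.1 mm².
For a solid circular section, d ≥ √(4A/π) = 20.19 mm.
Elongation limit: A ≥ PL/(Eδ_allow) = 87400·2180/(191000·0.83) = 1202 mm² ⇒ d ≥ 39.12 mm.
The elongation limit governs.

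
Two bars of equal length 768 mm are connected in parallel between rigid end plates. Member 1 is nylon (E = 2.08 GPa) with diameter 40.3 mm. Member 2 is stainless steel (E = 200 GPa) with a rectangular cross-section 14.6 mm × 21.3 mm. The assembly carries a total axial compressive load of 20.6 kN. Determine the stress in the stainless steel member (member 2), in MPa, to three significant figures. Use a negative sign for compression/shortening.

A_1 = 1276 mm².
A_2 = 311 mm².
Equal strain + equilibrium ⇒ each member carries load in proportion to AE: A₁E₁ = 2653000 N, A₂E₂ = 62200000 N, ΣAE = 64850000 N.
σ₂ = P·E₂/ΣAE = -20600·200000/64850000 = -63.53 MPa.

-63.5 MPa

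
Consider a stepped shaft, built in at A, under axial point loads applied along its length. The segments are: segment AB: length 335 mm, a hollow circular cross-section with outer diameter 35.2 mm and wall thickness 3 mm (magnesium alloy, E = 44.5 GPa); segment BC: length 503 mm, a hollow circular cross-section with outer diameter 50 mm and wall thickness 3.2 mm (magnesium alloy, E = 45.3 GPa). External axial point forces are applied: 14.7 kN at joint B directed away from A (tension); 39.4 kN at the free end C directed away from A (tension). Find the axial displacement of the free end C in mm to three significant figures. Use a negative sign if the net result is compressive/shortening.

Internal axial forces (sectioning from the free end, tension +): N_BC = 39.4 kN, N_AB = 54.1 kN.
A_AB = 303.5 mm².
A_BC = 470.5 mm².
δ_AB = 54100·335/(303.5·44500) = 1.342 mm
δ_BC = 39400·503/(470.5·45300) = 0.9299 mm
δ = Σδ_i = 2.272 mm.

2.27 mm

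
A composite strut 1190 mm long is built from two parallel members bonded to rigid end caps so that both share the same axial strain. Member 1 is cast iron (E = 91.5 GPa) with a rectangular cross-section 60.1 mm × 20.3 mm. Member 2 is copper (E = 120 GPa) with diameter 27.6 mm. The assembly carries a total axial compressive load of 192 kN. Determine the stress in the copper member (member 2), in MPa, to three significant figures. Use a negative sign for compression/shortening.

-126 MPa

A_1 = 1220 mm².
A_2 = 598.3 mm².
Equal strain + equilibrium ⇒ each member carries load in proportion to AE: A₁E₁ = 111600000 N, A₂E₂ = 71790000 N, ΣAE = 183400000 N.
σ₂ = P·E₂/ΣAE = -192000·120000/183400000 = -125.6 MPa.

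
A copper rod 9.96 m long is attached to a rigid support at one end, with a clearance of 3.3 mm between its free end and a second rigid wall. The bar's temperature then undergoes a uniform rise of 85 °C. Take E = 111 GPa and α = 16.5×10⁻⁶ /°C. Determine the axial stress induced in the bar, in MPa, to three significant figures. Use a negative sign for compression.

-119 MPa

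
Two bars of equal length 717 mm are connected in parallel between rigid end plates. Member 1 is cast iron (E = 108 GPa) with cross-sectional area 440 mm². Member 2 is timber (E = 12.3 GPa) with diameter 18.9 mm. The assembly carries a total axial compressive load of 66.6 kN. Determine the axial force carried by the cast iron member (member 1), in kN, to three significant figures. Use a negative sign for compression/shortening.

A_2 = 280.6 mm².
Equal strain + equilibrium ⇒ each member carries load in proportion to AE: A₁E₁ = 47520000 N, A₂E₂ = 3451000 N, ΣAE = 50970000 N.
F₁ = P·A₁E₁/ΣAE = -66600·47520000/50970000 = -62090 N.

-62.1 kN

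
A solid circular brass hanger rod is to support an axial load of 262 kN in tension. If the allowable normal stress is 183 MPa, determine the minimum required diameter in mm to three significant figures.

42.7 mm

Required area A ≥ P/σ_allow = 262000/183 = 1432 mm².
For a solid circular section, d ≥ √(4A/π) = 42.7 mm.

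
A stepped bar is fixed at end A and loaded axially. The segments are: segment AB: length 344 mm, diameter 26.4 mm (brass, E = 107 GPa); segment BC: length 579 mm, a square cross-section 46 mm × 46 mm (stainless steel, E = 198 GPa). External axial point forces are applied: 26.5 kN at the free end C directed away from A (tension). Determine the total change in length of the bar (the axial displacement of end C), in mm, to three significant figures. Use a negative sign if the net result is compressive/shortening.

0.192 mm

Internal axial forces (sectioning from the free end, tension +): N_BC = 26.5 kN, N_AB = 26.5 kN.
A_AB = 547.4 mm².
A_BC = 2116 mm².
δ_AB = 26500·344/(547.4·107000) = 0.1556 mm
δ_BC = 26500·579/(2116·198000) = 0.03662 mm
δ = Σδ_i = 0.1923 mm.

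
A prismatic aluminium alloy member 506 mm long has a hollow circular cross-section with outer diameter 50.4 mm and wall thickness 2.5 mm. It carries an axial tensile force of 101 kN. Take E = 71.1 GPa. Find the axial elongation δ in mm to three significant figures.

1.91 mm

A = 376.2 mm².
δ_mech = NL/(AE) = 101000·506/(376.2·71100) = 1.911 mm.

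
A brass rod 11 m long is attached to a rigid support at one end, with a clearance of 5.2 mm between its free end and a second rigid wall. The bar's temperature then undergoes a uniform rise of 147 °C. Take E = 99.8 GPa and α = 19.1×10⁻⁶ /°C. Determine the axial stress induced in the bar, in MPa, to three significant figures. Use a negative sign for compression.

-233 MPa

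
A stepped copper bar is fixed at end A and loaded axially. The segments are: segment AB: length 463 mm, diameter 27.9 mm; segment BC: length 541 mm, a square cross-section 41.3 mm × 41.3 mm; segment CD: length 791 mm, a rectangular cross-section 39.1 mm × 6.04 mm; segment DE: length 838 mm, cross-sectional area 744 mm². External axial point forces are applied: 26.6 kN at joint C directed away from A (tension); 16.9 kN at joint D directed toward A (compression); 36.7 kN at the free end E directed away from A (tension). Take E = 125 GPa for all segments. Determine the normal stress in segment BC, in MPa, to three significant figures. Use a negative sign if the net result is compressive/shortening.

Internal axial forces (sectioning from the free end, tension +): N_DE = 36.7 kN, N_CD = 19.8 kN, N_BC = 46.4 kN, N_AB = 46.4 kN.
A_BC = 1706 mm².
σ_BC = N_BC/A_BC = 46400/1706 = 27.2 MPa.

27.2 MPa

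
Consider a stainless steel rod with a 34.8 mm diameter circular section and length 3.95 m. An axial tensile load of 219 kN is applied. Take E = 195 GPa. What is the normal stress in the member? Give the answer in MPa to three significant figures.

A = 951.1 mm².
σ = N/A = 219000/951.1 = 230.2 MPa.

230 MPa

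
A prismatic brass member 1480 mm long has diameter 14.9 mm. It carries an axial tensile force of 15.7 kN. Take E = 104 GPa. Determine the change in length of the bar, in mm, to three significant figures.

A = 174.4 mm².
δ_mech = NL/(AE) = 15700·1480/(174.4·104000) = 1.281 mm.

1.28 mm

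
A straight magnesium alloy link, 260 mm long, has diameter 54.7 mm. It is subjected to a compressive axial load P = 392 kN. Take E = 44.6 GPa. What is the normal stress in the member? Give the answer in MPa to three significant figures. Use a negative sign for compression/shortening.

-167 MPa

A = 2350 mm².
σ = N/A = -392000/2350 = -166.8 MPa.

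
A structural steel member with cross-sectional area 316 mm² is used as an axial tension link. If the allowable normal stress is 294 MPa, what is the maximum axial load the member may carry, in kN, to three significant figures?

92.9 kN

P_max = σ_allow · A = 294 · 316 = 92900 N = 92.9 kN.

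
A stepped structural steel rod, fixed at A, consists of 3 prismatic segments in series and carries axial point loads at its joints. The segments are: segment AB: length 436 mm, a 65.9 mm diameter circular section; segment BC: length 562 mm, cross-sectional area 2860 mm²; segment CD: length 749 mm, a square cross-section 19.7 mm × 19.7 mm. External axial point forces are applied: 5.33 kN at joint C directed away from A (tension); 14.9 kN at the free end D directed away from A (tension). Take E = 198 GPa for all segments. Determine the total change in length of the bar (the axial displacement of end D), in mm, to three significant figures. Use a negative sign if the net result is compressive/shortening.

Internal axial forces (sectioning from the free end, tension +): N_CD = 14.9 kN, N_BC = 20.23 kN, N_AB = 20.23 kN.
A_AB = 3411 mm².
A_CD = 388.1 mm².
δ_AB = 20230·436/(3411·198000) = 0.01306 mm
δ_BC = 20230·562/(2860·198000) = 0.02008 mm
δ_CD = 14900·749/(388.1·198000) = 0.1452 mm
δ = Σδ_i = 0.1784 mm.

0.178 mm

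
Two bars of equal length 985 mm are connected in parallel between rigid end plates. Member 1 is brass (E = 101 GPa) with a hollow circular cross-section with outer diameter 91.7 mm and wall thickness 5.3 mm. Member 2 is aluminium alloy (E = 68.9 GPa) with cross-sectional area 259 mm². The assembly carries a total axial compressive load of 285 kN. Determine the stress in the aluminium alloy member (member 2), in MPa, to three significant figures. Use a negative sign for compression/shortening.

A_1 = 1439 mm².
Equal strain + equilibrium ⇒ each member carries load in proportion to AE: A₁E₁ = 145300000 N, A₂E₂ = 17850000 N, ΣAE = 163100000 N.
σ₂ = P·E₂/ΣAE = -285000·68900/163100000 = -120.4 MPa.

-120 MPa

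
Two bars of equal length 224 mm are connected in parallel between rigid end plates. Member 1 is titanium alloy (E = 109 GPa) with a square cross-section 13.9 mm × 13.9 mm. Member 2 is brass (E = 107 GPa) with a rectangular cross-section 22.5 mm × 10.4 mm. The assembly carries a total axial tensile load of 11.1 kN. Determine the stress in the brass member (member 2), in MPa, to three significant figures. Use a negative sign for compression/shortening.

A_1 = 193.2 mm².
A_2 = 234 mm².
Equal strain + equilibrium ⇒ each member carries load in proportion to AE: A₁E₁ = 21060000 N, A₂E₂ = 25040000 N, ΣAE = 46100000 N.
σ₂ = P·E₂/ΣAE = 11100·107000/46100000 = 25.76 MPa.

25.8 MPa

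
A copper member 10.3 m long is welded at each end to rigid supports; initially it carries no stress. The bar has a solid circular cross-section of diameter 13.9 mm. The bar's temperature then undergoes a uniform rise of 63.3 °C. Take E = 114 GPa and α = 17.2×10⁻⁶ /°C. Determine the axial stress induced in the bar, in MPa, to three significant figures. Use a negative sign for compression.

-124 MPa

Free thermal expansion αLΔT = 17.2e-6 · 10300 · 63.3 = 11.21 mm.
The walls impose strain ε = −(11.21)/10300 = -1.0888e-03; σ = Eε = 114000 · -1.0888e-03 = -124.1 MPa.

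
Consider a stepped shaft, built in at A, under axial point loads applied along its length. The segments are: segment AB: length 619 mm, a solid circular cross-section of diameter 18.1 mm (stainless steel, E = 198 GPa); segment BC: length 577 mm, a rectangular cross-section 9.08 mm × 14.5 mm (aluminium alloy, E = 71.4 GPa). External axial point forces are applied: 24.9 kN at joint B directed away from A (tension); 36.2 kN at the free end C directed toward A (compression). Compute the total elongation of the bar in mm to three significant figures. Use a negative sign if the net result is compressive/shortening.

-2.36 mm

Internal axial forces (sectioning from the free end, tension +): N_BC = -36.2 kN, N_AB = -11.3 kN.
A_AB = 257.3 mm².
A_BC = 131.7 mm².
δ_AB = -11300·619/(257.3·198000) = -0.1373 mm
δ_BC = -36200·577/(131.7·71400) = -2.222 mm
δ = Σδ_i = -2.359 mm.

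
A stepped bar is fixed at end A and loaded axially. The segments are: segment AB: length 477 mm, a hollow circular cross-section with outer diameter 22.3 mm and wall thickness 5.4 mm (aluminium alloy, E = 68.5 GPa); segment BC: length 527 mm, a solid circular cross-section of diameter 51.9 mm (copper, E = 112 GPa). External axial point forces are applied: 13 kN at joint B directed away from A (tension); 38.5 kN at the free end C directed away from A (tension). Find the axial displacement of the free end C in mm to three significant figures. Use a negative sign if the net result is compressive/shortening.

1.34 mm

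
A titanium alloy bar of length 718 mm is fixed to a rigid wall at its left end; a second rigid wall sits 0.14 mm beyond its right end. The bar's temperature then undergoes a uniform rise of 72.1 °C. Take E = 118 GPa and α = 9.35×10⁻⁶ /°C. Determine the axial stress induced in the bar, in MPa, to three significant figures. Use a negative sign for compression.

Free thermal expansion αLΔT = 9.35e-6 · 718 · 72.1 = 0.484 mm.
The walls engage after the gap closes; constrained expansion = 0.484 − 0.14 = 0.344 mm.
The walls impose strain ε = −(0.344)/718 = -4.7915e-04; σ = Eε = 118000 · -4.7915e-04 = -56.54 MPa.

-56.5 MPa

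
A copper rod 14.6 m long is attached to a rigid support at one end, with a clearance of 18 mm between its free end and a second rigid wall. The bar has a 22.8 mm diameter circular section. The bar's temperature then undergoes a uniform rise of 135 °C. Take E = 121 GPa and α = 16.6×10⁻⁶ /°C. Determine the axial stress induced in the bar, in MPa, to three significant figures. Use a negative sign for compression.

Free thermal expansion αLΔT = 16.6e-6 · 14600 · 135 = 32.72 mm.
The walls engage after the gap closes; constrained expansion = 32.72 − 18 = 14.72 mm.
The walls impose strain ε = −(14.72)/14600 = -1.0081e-03; σ = Eε = 121000 · -1.0081e-03 = -122 MPa.

-122 MPa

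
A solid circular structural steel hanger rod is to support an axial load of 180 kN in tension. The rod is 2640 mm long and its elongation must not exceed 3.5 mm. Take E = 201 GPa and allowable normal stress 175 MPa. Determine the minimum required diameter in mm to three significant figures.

36.2 mm

Required area A ≥ P/σ_allow = 180000/175 = 1029 mm².
For a solid circular section, d ≥ √(4A/π) = 36.19 mm.
Elongation limit: A ≥ PL/(Eδ_allow) = 180000·2640/(201000·3.5) = 675.5 mm² ⇒ d ≥ 29.33 mm.
The stress limit governs.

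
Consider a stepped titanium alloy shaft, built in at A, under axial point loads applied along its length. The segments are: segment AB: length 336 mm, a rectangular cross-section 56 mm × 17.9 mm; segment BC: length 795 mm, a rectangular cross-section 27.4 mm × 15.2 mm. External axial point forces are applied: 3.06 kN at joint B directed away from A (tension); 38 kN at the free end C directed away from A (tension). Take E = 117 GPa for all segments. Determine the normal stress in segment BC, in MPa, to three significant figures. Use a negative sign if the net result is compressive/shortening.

Internal axial forces (sectioning from the free end, tension +): N_BC = 38 kN, N_AB = 41.06 kN.
A_BC = 416.5 mm².
σ_BC = N_BC/A_BC = 38000/416.5 = 91.24 MPa.

91.2 MPa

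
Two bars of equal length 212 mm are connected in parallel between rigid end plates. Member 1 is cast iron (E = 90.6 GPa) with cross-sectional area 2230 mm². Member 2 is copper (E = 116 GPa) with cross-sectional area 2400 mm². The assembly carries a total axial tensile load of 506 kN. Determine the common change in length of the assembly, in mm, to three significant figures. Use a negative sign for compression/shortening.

0.223 mm

Equal strain + equilibrium ⇒ each member carries load in proportion to AE: A₁E₁ = 202000000 N, A₂E₂ = 278400000 N, ΣAE = 480400000 N.
δ = PL/ΣAE = 506000·212/480400000 = 0.2233 mm.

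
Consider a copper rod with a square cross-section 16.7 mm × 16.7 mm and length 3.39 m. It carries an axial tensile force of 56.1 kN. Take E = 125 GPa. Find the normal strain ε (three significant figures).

A = 278.9 mm².
σ = N/A = 201.2 MPa; ε = σ/E = 201.2/125000 = 1.609e-03.

0.00161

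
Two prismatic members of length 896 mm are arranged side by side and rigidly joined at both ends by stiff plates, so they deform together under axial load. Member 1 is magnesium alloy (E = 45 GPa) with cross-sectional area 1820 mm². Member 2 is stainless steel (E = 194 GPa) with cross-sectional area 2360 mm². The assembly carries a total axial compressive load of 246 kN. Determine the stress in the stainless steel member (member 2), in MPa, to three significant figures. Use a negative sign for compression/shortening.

-88.4 MPa

Equal strain + equilibrium ⇒ each member carries load in proportion to AE: A₁E₁ = 81900000 N, A₂E₂ = 457800000 N, ΣAE = 539700000 N.
σ₂ = P·E₂/ΣAE = -246000·194000/539700000 = -88.42 MPa.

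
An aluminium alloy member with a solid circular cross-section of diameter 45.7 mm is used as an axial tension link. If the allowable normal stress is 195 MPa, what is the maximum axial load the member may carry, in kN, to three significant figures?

320 kN

A = 1640 mm².
P_max = σ_allow · A = 195 · 1640 = 319900 N = 319.9 kN.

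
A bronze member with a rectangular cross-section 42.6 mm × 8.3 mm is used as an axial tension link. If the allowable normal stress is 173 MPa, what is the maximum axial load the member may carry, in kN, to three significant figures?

A = 353.6 mm².
P_max = σ_allow · A = 173 · 353.6 = 61170 N = 61.17 kN.

61.2 kN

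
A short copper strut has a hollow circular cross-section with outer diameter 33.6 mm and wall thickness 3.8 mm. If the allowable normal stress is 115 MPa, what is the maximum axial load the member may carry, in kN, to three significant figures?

A = 355.8 mm².
P_max = σ_allow · A = 115 · 355.8 = 40910 N = 40.91 kN.

40.9 kN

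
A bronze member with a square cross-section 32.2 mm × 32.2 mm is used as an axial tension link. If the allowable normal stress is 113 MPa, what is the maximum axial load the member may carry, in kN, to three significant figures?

117 kN

A = 1037 mm².
P_max = σ_allow · A = 113 · 1037 = 117200 N = 117.2 kN.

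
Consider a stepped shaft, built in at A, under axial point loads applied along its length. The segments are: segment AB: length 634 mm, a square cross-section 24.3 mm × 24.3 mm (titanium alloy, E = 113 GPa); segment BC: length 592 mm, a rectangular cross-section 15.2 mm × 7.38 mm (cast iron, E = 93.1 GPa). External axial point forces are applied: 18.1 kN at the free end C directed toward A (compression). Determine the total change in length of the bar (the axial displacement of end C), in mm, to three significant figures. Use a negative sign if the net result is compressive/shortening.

Internal axial forces (sectioning from the free end, tension +): N_BC = -18.1 kN, N_AB = -18.1 kN.
A_AB = 590.5 mm².
A_BC = 112.2 mm².
δ_AB = -18100·634/(590.5·113000) = -0.172 mm
δ_BC = -18100·592/(112.2·93100) = -1.026 mm
δ = Σδ_i = -1.198 mm.

-1.20 mm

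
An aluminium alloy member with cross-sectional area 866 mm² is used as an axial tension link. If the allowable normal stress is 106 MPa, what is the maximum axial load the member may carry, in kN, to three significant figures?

P_max = σ_allow · A = 106 · 866 = 91800 N = 91.8 kN.

91.8 kN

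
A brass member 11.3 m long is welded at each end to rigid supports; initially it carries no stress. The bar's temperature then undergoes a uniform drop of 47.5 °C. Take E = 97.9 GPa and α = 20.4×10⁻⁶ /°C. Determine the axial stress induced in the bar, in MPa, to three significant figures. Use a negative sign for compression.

Free thermal expansion αLΔT = 20.4e-6 · 11300 · -47.5 = -10.95 mm.
The walls impose strain ε = −(-10.95)/11300 = 9.6900e-04; σ = Eε = 97900 · 9.6900e-04 = 94.87 MPa.

94.9 MPa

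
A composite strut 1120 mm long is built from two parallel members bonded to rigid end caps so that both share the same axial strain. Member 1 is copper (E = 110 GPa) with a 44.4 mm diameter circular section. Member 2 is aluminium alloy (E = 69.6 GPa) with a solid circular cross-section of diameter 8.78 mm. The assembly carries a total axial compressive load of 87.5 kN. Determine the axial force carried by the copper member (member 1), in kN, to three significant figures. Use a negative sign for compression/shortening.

A_1 = 1548 mm².
A_2 = 60.55 mm².
Equal strain + equilibrium ⇒ each member carries load in proportion to AE: A₁E₁ = 170300000 N, A₂E₂ = 4214000 N, ΣAE = 174500000 N.
F₁ = P·A₁E₁/ΣAE = -87500·170300000/174500000 = -85390 N.

-85.4 kN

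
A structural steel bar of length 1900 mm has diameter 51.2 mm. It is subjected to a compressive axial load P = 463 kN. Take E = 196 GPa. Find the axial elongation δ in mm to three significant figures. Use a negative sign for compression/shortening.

-2.18 mm

A = 2059 mm².
δ_mech = NL/(AE) = -463000·1900/(2059·196000) = -2.18 mm.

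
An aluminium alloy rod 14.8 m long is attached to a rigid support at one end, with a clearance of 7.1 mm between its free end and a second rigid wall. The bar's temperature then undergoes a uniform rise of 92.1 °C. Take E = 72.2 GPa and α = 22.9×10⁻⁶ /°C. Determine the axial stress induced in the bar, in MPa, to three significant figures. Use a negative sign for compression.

-118 MPa

Free thermal expansion αLΔT = 22.9e-6 · 14800 · 92.1 = 31.21 mm.
The walls engage after the gap closes; constrained expansion = 31.21 − 7.1 = 24.11 mm.
The walls impose strain ε = −(24.11)/14800 = -1.6294e-03; σ = Eε = 72200 · -1.6294e-03 = -117.6 MPa.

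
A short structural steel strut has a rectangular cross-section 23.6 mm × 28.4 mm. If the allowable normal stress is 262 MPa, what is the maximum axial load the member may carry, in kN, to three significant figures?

176 kN

A = 670.2 mm².
P_max = σ_allow · A = 262 · 670.2 = 175600 N = 175.6 kN.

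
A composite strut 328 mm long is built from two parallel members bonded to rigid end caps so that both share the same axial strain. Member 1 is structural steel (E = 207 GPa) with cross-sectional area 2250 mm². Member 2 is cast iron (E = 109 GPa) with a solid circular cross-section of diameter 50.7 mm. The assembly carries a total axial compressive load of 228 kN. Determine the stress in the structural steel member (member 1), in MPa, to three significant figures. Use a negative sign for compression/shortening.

-68.8 MPa

A_2 = 2019 mm².
Equal strain + equilibrium ⇒ each member carries load in proportion to AE: A₁E₁ = 465800000 N, A₂E₂ = 220100000 N, ΣAE = 685800000 N.
σ₁ = P·E₁/ΣAE = -228000·207000/685800000 = -68.82 MPa.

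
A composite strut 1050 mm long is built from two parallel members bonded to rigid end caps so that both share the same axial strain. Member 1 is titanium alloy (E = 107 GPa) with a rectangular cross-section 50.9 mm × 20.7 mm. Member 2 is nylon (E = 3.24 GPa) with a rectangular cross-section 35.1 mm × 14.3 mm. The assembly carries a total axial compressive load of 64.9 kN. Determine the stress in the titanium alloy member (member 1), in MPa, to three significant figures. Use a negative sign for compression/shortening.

-60.7 MPa

A_1 = 1054 mm².
A_2 = 501.9 mm².
Equal strain + equilibrium ⇒ each member carries load in proportion to AE: A₁E₁ = 112700000 N, A₂E₂ = 1626000 N, ΣAE = 114400000 N.
σ₁ = P·E₁/ΣAE = -64900·107000/114400000 = -60.72 MPa.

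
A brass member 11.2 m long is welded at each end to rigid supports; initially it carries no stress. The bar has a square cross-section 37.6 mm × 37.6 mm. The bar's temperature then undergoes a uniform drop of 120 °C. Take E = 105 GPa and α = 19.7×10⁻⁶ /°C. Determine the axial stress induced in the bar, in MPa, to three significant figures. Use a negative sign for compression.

Free thermal expansion αLΔT = 19.7e-6 · 11200 · -120 = -26.48 mm.
The walls impose strain ε = −(-26.48)/11200 = 2.3640e-03; σ = Eε = 105000 · 2.3640e-03 = 248.2 MPa.

248 MPa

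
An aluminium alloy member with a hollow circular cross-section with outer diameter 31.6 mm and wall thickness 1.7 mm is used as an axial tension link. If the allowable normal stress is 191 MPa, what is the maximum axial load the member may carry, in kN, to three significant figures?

A = 159.7 mm².
P_max = σ_allow · A = 191 · 159.7 = 30500 N = 30.5 kN.

30.5 kN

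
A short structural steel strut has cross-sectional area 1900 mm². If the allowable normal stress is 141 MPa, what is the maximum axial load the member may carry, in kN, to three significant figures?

P_max = σ_allow · A = 141 · 1900 = 267900 N = 267.9 kN.

268 kN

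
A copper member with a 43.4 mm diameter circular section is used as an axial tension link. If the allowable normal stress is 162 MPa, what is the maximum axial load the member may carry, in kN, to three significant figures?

240 kN

A = 1479 mm².
P_max = σ_allow · A = 162 · 1479 = 239700 N = 239.7 kN.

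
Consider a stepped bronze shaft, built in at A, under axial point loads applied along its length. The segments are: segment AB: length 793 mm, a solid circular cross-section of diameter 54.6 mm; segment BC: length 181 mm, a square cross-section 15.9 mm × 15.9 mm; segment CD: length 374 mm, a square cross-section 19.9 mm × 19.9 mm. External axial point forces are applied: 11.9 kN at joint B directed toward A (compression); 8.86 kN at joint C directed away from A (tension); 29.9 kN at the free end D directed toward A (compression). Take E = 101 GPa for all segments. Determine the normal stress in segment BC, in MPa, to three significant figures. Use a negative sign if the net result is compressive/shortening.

-83.2 MPa

Internal axial forces (sectioning from the free end, tension +): N_CD = -29.9 kN, N_BC = -21.04 kN, N_AB = -32.94 kN.
A_BC = 252.8 mm².
σ_BC = N_BC/A_BC = -21040/252.8 = -83.22 MPa.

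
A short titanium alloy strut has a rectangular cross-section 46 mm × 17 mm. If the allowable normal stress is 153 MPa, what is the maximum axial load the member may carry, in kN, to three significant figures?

120 kN

A = 782 mm².
P_max = σ_allow · A = 153 · 782 = 119600 N = 119.6 kN.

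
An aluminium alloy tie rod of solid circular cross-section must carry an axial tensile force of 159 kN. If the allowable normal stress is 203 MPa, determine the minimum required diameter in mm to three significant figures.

31.6 mm

Required area A ≥ P/σ_allow = 159000/203 = 783.3 mm².
For a solid circular section, d ≥ √(4A/π) = 31.58 mm.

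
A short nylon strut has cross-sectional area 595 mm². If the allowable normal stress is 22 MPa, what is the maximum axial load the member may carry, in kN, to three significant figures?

13.1 kN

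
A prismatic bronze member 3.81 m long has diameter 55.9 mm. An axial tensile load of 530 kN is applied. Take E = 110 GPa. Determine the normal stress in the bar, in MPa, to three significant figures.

216 MPa

A = 2454 mm².
σ = N/A = 530000/2454 = 216 MPa.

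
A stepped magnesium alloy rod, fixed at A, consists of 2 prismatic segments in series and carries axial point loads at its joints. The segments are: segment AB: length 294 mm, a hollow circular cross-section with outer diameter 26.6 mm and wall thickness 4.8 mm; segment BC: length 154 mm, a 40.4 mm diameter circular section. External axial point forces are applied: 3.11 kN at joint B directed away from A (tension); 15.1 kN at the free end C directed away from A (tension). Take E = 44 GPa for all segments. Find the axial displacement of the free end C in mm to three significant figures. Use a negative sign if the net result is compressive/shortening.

0.411 mm

Internal axial forces (sectioning from the free end, tension +): N_BC = 15.1 kN, N_AB = 18.21 kN.
A_AB = 328.7 mm².
A_BC = 1282 mm².
δ_AB = 18210·294/(328.7·44000) = 0.3701 mm
δ_BC = 15100·154/(1282·44000) = 0.04123 mm
δ = Σδ_i = 0.4114 mm.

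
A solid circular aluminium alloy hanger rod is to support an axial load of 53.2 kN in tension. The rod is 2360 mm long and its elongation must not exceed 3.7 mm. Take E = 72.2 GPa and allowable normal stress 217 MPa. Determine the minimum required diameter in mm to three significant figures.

24.5 mm

Required area A ≥ P/σ_allow = 53200/217 = 245.2 mm².
For a solid circular section, d ≥ √(4A/π) = 17.67 mm.
Elongation limit: A ≥ PL/(Eδ_allow) = 53200·2360/(72200·3.7) = 470 mm² ⇒ d ≥ 24.46 mm.
The elongation limit governs.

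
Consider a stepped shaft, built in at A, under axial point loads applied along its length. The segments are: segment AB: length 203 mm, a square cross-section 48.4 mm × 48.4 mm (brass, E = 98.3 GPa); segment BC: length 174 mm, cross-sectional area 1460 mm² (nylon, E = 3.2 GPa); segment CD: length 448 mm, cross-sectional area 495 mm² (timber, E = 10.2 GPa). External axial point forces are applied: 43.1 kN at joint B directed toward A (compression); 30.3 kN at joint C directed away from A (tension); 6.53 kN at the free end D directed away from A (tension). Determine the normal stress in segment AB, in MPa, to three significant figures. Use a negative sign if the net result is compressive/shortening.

Internal axial forces (sectioning from the free end, tension +): N_CD = 6.53 kN, N_BC = 36.83 kN, N_AB = -6.27 kN.
A_AB = 2343 mm².
σ_AB = N_AB/A_AB = -6270/2343 = -2.677 MPa.

-2.68 MPa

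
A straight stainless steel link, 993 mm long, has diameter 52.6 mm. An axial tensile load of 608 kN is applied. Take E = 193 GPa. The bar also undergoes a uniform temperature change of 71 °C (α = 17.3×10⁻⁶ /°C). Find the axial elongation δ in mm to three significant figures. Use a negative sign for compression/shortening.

A = 2173 mm².
δ_mech = NL/(AE) = 608000·993/(2173·193000) = 1.44 mm.
δ_thermal = αLΔT = 17.3e-6·993·71 = 1.22 mm.
δ = δ_mech + δ_thermal = 2.659 mm.

2.66 mm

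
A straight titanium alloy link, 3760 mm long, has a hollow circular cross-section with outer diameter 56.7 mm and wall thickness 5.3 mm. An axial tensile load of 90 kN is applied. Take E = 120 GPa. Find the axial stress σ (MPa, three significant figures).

105 MPa

A = 855.8 mm².
σ = N/A = 90000/855.8 = 105.2 MPa.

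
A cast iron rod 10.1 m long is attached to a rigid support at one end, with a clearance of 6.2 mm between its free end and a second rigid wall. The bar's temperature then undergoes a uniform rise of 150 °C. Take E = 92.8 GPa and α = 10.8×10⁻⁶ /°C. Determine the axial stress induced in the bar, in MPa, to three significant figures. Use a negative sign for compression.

-93.4 MPa

Free thermal expansion αLΔT = 10.8e-6 · 10100 · 150 = 16.36 mm.
The walls engage after the gap closes; constrained expansion = 16.36 − 6.2 = 10.16 mm.
The walls impose strain ε = −(10.16)/10100 = -1.0061e-03; σ = Eε = 92800 · -1.0061e-03 = -93.37 MPa.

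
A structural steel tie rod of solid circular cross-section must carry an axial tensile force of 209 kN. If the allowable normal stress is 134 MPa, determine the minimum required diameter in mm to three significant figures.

44.6 mm

Required area A ≥ P/σ_allow = 209000/134 = 1560 mm².
For a solid circular section, d ≥ √(4A/π) = 44.56 mm.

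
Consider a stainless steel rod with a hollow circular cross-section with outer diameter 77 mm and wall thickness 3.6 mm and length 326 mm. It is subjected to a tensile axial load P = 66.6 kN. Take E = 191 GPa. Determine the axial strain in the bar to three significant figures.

4.20e-04

A = 830.1 mm².
σ = N/A = 80.23 MPa; ε = σ/E = 80.23/191000 = 4.200e-04.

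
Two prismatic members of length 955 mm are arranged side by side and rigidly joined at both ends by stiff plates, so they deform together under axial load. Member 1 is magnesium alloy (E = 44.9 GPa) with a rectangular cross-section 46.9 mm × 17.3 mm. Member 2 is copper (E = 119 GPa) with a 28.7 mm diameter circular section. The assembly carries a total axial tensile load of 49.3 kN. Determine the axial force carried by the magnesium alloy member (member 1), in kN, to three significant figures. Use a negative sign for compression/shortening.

A_1 = 811.4 mm².
A_2 = 646.9 mm².
Equal strain + equilibrium ⇒ each member carries load in proportion to AE: A₁E₁ = 36430000 N, A₂E₂ = 76980000 N, ΣAE = 113400000 N.
F₁ = P·A₁E₁/ΣAE = 49300·36430000/113400000 = 15840 N.

15.8 kN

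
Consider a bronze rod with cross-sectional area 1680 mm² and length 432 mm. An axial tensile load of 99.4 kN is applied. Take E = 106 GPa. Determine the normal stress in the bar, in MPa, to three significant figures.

σ = N/A = 99400/1680 = 59.17 MPa.

59.2 MPa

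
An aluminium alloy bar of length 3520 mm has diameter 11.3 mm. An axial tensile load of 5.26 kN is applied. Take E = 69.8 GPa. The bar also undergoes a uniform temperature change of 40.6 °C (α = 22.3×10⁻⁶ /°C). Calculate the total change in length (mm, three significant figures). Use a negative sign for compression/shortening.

A = 100.3 mm².
δ_mech = NL/(AE) = 5260·3520/(100.3·69800) = 2.645 mm.
δ_thermal = αLΔT = 22.3e-6·3520·40.6 = 3.187 mm.
δ = δ_mech + δ_thermal = 5.832 mm.

5.83 mm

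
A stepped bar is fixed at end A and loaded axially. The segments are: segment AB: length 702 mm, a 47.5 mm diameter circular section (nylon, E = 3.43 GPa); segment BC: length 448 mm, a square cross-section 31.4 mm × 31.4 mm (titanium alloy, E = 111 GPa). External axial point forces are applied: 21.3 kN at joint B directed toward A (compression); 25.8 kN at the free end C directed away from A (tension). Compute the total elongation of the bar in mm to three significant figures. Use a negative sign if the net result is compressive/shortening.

Internal axial forces (sectioning from the free end, tension +): N_BC = 25.8 kN, N_AB = 4.5 kN.
A_AB = 1772 mm².
A_BC = 986 mm².
δ_AB = 4500·702/(1772·3430) = 0.5197 mm
δ_BC = 25800·448/(986·111000) = 0.1056 mm
δ = Σδ_i = 0.6253 mm.

0.625 mm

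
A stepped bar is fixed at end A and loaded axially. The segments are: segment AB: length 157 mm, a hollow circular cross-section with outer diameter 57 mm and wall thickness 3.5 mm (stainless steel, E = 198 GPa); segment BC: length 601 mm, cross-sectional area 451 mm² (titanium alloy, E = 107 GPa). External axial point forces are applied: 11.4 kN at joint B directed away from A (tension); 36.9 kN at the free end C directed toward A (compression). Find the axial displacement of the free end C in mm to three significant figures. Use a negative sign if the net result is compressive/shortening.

Internal axial forces (sectioning from the free end, tension +): N_BC = -36.9 kN, N_AB = -25.5 kN.
A_AB = 588.3 mm².
δ_AB = -25500·157/(588.3·198000) = -0.03437 mm
δ_BC = -36900·601/(451·107000) = -0.4596 mm
δ = Σδ_i = -0.4939 mm.

-0.494 mm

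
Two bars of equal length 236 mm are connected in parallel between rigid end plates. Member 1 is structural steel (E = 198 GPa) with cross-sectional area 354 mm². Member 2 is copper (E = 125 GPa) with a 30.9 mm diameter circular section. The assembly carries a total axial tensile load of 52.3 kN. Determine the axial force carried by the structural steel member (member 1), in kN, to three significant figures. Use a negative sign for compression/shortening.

22.4 kN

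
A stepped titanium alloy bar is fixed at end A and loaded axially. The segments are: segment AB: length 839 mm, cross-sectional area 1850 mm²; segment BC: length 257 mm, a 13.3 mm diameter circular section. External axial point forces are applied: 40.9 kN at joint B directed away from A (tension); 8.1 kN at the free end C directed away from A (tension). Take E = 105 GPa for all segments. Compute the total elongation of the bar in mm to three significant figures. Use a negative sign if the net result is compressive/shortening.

0.354 mm

Internal axial forces (sectioning from the free end, tension +): N_BC = 8.1 kN, N_AB = 49 kN.
A_BC = 138.9 mm².
δ_AB = 49000·839/(1850·105000) = 0.2116 mm
δ_BC = 8100·257/(138.9·105000) = 0.1427 mm
δ = Σδ_i = 0.3543 mm.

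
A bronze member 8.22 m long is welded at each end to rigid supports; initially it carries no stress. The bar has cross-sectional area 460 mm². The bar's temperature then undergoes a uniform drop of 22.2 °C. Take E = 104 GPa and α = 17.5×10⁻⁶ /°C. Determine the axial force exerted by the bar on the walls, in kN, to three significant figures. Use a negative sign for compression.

18.6 kN

Free thermal expansion αLΔT = 17.5e-6 · 8220 · -22.2 = -3.193 mm.
The walls impose strain ε = −(-3.193)/8220 = 3.8850e-04; σ = Eε = 104000 · 3.8850e-04 = 40.4 MPa.
Wall reaction R = σ·A = 40.4·460 = 18590 N = 18.59 kN.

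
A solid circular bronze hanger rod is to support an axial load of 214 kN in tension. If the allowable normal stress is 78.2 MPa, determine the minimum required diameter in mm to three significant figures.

59.0 mm

Required area A ≥ P/σ_allow = 214000/78.2 = 2737 mm².
For a solid circular section, d ≥ √(4A/π) = 59.03 mm.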